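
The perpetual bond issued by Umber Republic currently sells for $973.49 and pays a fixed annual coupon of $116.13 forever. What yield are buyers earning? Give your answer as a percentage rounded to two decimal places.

11.93%

P = C/r ⇒ r = C/P = $116.13/$973.49 = 0.119292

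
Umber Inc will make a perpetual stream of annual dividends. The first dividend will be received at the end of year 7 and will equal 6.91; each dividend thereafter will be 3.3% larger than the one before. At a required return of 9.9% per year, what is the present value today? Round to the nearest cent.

59.42

Value at end of year 6: C₁ / (r − g) = 6.91 / (0.099 − 0.033) = 104.6970
Discount to today: PV = 104.6970 / (1 + 0.099)^6 = 104.6970 / 1.761920 = 59.42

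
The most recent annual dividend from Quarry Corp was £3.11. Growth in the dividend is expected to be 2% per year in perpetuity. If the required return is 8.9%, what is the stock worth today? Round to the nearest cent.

D₁ = D₀ × (1 + g) = £3.11 × 1.02 = £3.1722
Growing perpetuity: P = D₁ / (r − g) = £3.1722 / (0.089 − 0.02) = £45.97

£45.97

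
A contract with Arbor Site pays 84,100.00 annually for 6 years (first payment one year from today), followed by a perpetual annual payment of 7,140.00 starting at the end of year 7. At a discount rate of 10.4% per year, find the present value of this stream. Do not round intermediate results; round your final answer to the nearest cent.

399941.95

PV of 6-year annuity: 84,100.00 × [1 − (1+0.104)^−6] / 0.104 = 362023.51192
Perpetuity value at year 6: 7,140.00 / 0.104 = 68653.84615
PV of perpetuity: 68653.84615 / (1+0.104)^6 = 37918.43741
Total PV = 362023.51192 + 37918.43741 = 399941.94934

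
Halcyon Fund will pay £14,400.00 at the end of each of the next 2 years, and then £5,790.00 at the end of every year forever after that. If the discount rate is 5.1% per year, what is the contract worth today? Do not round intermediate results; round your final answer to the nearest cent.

£129516.28

PV of 2-year annuity: £14,400.00 × [1 − (1+0.051)^−2] / 0.051 = 26737.61838
Perpetuity value at year 2: £5,790.00 / 0.051 = 113529.41176
PV of perpetuity: 113529.41176 / (1+0.051)^2 = 102778.66104
Total PV = 26737.61838 + 102778.66104 = 129516.27942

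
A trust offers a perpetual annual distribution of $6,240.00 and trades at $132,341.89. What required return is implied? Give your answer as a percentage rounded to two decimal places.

P = C/r ⇒ r = C/P = $6,240.00/$132,341.89 = 0.047151

4.72%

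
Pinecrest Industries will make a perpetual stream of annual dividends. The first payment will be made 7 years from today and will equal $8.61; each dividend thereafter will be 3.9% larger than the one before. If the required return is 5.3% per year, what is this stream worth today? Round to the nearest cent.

Value at end of year 6: C₁ / (r − g) = $8.61 / (0.053 − 0.039) = $615.0000
Discount to today: PV = $615.0000 / (1 + 0.053)^6 = $615.0000 / 1.363233 = $451.13

$451.13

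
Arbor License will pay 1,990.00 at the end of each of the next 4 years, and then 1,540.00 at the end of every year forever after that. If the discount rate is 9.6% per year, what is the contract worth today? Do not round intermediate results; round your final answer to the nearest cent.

17480.55

PV of 4-year annuity: 1,990.00 × [1 − (1+0.096)^−4] / 0.096 = 6363.04213
Perpetuity value at year 4: 1,540.00 / 0.096 = 16041.66667
PV of perpetuity: 16041.66667 / (1+0.096)^4 = 11117.50341
Total PV = 6363.04213 + 11117.50341 = 17480.54554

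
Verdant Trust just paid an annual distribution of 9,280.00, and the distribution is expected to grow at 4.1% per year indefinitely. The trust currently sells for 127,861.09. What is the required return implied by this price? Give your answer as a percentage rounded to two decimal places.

D₁ = 9,280.00 × 1.041 = 9,660.4800
P = D₁/(r − g) ⇒ r = D₁/P + g = 9,660.4800/127,861.09 + 0.041 = 0.075554 + 0.041 = 0.116554

11.66%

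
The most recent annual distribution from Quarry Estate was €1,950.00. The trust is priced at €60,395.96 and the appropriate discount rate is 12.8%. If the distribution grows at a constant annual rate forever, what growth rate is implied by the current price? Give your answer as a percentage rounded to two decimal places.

9.27%

P = D₀(1+g)/(r−g) ⇒ P(r−g) = D₀(1+g) ⇒ g(P+D₀) = P·r − D₀
g = (P·r − D₀)/(P + D₀) = (€60,395.96×0.128 − €1,950.00) / (€60,395.96 + €1,950.00) = 0.092719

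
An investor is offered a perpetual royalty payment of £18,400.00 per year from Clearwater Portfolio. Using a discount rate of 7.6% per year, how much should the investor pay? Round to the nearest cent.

£242105.26

Level perpetuity: PV = C / r = £18,400.00 / 0.076 = £242,105.26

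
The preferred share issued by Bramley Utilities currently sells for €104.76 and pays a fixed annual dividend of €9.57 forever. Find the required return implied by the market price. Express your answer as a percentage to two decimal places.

9.14%

P = C/r ⇒ r = C/P = €9.57/€104.76 = 0.091352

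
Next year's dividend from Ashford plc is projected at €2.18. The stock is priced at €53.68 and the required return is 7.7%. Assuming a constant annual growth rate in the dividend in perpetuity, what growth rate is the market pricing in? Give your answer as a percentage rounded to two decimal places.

P = D₁/(r−g) ⇒ g = r − D₁/P = 0.077 − €2.18/€53.68 = 0.036389

3.64%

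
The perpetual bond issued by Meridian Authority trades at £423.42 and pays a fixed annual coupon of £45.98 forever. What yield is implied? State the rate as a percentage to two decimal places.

10.86%

P = C/r ⇒ r = C/P = £45.98/£423.42 = 0.108592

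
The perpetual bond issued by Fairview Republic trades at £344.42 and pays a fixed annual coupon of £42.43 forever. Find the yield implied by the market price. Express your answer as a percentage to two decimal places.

P = C/r ⇒ r = C/P = £42.43/£344.42 = 0.123193

12.32%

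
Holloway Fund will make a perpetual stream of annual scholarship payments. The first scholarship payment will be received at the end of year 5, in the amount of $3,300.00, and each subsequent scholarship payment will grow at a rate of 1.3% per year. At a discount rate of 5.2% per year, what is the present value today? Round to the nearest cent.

Value at end of year 4: C₁ / (r − g) = $3,300.00 / (0.052 − 0.013) = $84,615.3846
Discount to today: PV = $84,615.3846 / (1 + 0.052)^4 = $84,615.3846 / 1.224794 = $69,085.42

$69085.42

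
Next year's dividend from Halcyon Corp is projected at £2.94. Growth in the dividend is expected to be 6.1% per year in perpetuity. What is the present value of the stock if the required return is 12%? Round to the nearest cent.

Growing perpetuity: P = D₁ / (r − g) = £2.9400 / (0.12 − 0.061) = £49.83

£49.83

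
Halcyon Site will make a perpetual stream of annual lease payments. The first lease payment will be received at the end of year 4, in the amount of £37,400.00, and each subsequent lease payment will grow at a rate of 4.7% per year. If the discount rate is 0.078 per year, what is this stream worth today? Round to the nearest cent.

£963060.62

Value at end of year 3: C₁ / (r − g) = £37,400.00 / (0.078 − 0.047) = £1,206,451.6129
Discount to today: PV = £1,206,451.6129 / (1 + 0.078)^3 = £1,206,451.6129 / 1.252727 = £963,060.62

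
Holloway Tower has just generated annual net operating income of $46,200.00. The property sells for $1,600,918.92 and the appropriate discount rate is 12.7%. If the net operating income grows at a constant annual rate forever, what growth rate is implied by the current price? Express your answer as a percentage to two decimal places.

9.54%

P = D₀(1+g)/(r−g) ⇒ P(r−g) = D₀(1+g) ⇒ g(P+D₀) = P·r − D₀
g = (P·r − D₀)/(P + D₀) = ($1,600,918.92×0.127 − $46,200.00) / ($1,600,918.92 + $46,200.00) = 0.095389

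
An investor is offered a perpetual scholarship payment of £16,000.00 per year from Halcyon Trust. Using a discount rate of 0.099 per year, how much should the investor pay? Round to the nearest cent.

Level perpetuity: PV = C / r = £16,000.00 / 0.099 = £161,616.16

£161616.16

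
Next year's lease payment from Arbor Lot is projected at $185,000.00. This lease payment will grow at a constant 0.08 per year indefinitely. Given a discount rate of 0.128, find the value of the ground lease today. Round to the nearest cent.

Growing perpetuity: P = D₁ / (r − g) = $185,000.0000 / (0.128 − 0.08) = $3,854,166.67

$3854166.67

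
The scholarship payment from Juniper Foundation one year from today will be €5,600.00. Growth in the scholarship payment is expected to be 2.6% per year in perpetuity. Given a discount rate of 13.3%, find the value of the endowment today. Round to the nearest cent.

Growing perpetuity: P = D₁ / (r − g) = €5,600.0000 / (0.133 − 0.026) = €52,336.45

€52336.45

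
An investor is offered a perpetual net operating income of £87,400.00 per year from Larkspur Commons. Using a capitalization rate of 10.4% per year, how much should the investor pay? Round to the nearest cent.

Level perpetuity: PV = C / r = £87,400.00 / 0.104 = £840,384.62

£840384.62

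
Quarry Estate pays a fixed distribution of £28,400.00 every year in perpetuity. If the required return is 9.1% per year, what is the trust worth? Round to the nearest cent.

£312087.91

Level perpetuity: PV = C / r = £28,400.00 / 0.091 = £312,087.91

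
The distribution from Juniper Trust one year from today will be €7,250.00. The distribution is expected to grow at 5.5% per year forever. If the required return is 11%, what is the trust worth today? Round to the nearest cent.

Growing perpetuity: P = D₁ / (r − g) = €7,250.0000 / (0.11 − 0.055) = €131,818.18

€131818.18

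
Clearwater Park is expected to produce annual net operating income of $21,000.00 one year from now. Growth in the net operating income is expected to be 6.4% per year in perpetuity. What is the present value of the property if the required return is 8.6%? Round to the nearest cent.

Growing perpetuity: P = D₁ / (r − g) = $21,000.0000 / (0.086 − 0.064) = $954,545.45

$954545.45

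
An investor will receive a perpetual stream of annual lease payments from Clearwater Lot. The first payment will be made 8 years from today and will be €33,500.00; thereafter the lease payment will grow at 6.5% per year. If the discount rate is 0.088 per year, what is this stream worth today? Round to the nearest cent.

Value at end of year 7: C₁ / (r − g) = €33,500.00 / (0.088 − 0.065) = €1,456,521.7391
Discount to today: PV = €1,456,521.7391 / (1 + 0.088)^7 = €1,456,521.7391 / 1.804689 = €807,076.50

€807076.50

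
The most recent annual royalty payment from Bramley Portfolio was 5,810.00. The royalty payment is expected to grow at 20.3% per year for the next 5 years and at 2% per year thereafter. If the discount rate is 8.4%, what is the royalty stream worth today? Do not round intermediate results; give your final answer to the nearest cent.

196013.59

D_1 = 6989.43000
D_2 = 8408.28429
D_3 = 10115.16600
D_4 = 12168.54470
D_5 = 14638.75927
Terminal value at year 5: TV = D_5×(1+g_2)/(r−g_2) = 14931.53446/0.064 = 233305.22591
P_0 = D_1/(1+r)^1 + D_2/(1+r)^2 + D_3/(1+r)^3 + D_4/(1+r)^4 + D_5/(1+r)^5 + TV/(1+r)^5
    = 6447.81365 + 7155.64559 + 7941.18233 + 8812.95420 + 9780.42795 + 155875.57045 = 196013.59418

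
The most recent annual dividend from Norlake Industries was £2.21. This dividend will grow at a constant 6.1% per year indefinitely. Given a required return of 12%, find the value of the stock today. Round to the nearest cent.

£39.74

D₁ = D₀ × (1 + g) = £2.21 × 1.061 = £2.3448
Growing perpetuity: P = D₁ / (r − g) = £2.3448 / (0.12 − 0.061) = £39.74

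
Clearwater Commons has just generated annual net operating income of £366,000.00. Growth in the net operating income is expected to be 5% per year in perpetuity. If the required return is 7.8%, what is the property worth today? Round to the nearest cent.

D₁ = D₀ × (1 + g) = £366,000.00 × 1.05 = £384,300.0000
Growing perpetuity: P = D₁ / (r − g) = £384,300.0000 / (0.078 − 0.05) = £13,725,000.00

£13725000.00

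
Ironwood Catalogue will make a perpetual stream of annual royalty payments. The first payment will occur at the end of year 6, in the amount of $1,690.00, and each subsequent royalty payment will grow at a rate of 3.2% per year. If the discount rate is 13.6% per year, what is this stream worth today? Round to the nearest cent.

$8589.38

Value at end of year 5: C₁ / (r − g) = $1,690.00 / (0.136 − 0.032) = $16,250.0000
Discount to today: PV = $16,250.0000 / (1 + 0.136)^5 = $16,250.0000 / 1.891872 = $8,589.38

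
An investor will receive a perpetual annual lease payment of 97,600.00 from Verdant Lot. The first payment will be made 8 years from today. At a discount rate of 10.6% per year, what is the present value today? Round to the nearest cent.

454839.38

Value at end of year 7: C / r = 97,600.00 / 0.106 = 920,754.7170
Discount to today: PV = 920,754.7170 / (1 + 0.106)^7 = 920,754.7170 / 2.024351 = 454,839.38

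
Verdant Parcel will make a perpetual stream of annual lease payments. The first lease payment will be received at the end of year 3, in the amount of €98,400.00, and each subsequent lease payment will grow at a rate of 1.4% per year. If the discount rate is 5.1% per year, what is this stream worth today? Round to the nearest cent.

Value at end of year 2: C₁ / (r − g) = €98,400.00 / (0.051 − 0.014) = €2,659,459.4595
Discount to today: PV = €2,659,459.4595 / (1 + 0.051)^2 = €2,659,459.4595 / 1.104601 = €2,407,620.00

€2407620.00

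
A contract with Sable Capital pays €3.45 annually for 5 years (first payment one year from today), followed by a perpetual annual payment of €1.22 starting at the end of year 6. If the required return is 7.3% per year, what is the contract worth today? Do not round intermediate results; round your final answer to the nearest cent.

€25.78

PV of 5-year annuity: €3.45 × [1 − (1+0.073)^−5] / 0.073 = 14.03278
Perpetuity value at year 5: €1.22 / 0.073 = 16.71233
PV of perpetuity: 16.71233 / (1+0.073)^5 = 11.75001
Total PV = 14.03278 + 11.75001 = 25.78279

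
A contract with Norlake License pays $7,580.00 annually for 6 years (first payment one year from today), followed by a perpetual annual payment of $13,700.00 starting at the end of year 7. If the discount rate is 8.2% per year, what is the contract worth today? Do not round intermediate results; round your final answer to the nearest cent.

$138951.99

PV of 6-year annuity: $7,580.00 × [1 − (1+0.082)^−6] / 0.082 = 34829.83178
Perpetuity value at year 6: $13,700.00 / 0.082 = 167073.17073
PV of perpetuity: 167073.17073 / (1+0.082)^6 = 104122.15550
Total PV = 34829.83178 + 104122.15550 = 138951.98729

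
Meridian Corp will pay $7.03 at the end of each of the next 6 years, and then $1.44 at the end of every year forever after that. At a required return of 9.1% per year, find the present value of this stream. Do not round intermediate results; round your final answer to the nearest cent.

$40.83

PV of 6-year annuity: $7.03 × [1 − (1+0.091)^−6] / 0.091 = 31.44221
Perpetuity value at year 6: $1.44 / 0.091 = 15.82418
PV of perpetuity: 15.82418 / (1+0.091)^6 = 9.38367
Total PV = 31.44221 + 9.38367 = 40.82587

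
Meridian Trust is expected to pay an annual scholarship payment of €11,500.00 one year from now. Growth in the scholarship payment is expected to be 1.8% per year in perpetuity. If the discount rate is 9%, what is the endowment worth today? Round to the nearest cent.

€159722.22

Growing perpetuity: P = D₁ / (r − g) = €11,500.0000 / (0.09 − 0.018) = €159,722.22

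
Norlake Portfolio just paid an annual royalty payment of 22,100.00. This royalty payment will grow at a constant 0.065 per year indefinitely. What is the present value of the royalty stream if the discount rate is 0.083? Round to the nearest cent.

D₁ = D₀ × (1 + g) = 22,100.00 × 1.065 = 23,536.5000
Growing perpetuity: P = D₁ / (r − g) = 23,536.5000 / (0.083 − 0.065) = 1,307,583.33

1307583.33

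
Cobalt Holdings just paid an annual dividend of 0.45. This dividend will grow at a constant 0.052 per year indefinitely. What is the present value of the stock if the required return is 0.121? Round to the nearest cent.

D₁ = D₀ × (1 + g) = 0.45 × 1.052 = 0.4734
Growing perpetuity: P = D₁ / (r − g) = 0.4734 / (0.121 − 0.052) = 6.86

6.86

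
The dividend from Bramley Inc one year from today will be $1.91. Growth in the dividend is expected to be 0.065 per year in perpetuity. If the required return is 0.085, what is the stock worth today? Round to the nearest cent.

Growing perpetuity: P = D₁ / (r − g) = $1.9100 / (0.085 − 0.065) = $95.50

$95.50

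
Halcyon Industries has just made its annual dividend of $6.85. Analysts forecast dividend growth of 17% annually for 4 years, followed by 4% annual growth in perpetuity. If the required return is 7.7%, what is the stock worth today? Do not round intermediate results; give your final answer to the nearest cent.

$302.01

D_1 = 8.01450
D_2 = 9.37697
D_3 = 10.97105
D_4 = 12.83613
Terminal value at year 4: TV = D_4×(1+g_2)/(r−g_2) = 13.34957/0.037 = 360.79926
P_0 = D_1/(1+r)^1 + D_2/(1+r)^2 + D_3/(1+r)^3 + D_4/(1+r)^4 + TV/(1+r)^4
    = 7.44150 + 8.08409 + 8.78215 + 9.54050 + 268.16545 = 302.01369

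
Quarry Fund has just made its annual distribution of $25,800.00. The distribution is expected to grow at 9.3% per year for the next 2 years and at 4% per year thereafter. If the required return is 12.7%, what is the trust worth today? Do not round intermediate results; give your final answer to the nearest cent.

D_1 = 28199.40000
D_2 = 30821.94420
Terminal value at year 2: TV = D_2×(1+g_2)/(r−g_2) = 32054.82197/0.087 = 368446.22952
P_0 = D_1/(1+r)^1 + D_2/(1+r)^2 + TV/(1+r)^2
    = 25021.65040 + 24266.78251 + 290085.67596 = 339374.10886

$339374.11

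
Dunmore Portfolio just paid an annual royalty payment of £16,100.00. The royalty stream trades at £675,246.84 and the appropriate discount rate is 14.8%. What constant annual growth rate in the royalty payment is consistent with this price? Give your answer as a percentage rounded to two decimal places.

P = D₀(1+g)/(r−g) ⇒ P(r−g) = D₀(1+g) ⇒ g(P+D₀) = P·r − D₀
g = (P·r − D₀)/(P + D₀) = (£675,246.84×0.148 − £16,100.00) / (£675,246.84 + £16,100.00) = 0.121266

12.13%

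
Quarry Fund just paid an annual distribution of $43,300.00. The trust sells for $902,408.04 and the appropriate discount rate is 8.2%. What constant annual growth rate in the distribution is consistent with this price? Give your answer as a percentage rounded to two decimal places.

P = D₀(1+g)/(r−g) ⇒ P(r−g) = D₀(1+g) ⇒ g(P+D₀) = P·r − D₀
g = (P·r − D₀)/(P + D₀) = ($902,408.04×0.082 − $43,300.00) / ($902,408.04 + $43,300.00) = 0.032460

3.25%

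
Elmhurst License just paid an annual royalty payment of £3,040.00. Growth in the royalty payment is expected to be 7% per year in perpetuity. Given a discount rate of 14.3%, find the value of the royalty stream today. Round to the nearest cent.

£44558.90

D₁ = D₀ × (1 + g) = £3,040.00 × 1.07 = £3,252.8000
Growing perpetuity: P = D₁ / (r − g) = £3,252.8000 / (0.143 − 0.07) = £44,558.90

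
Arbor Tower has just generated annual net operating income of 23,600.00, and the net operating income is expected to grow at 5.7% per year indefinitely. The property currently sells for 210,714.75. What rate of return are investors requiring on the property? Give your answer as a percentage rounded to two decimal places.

17.54%

D₁ = 23,600.00 × 1.057 = 24,945.2000
P = D₁/(r − g) ⇒ r = D₁/P + g = 24,945.2000/210,714.75 + 0.057 = 0.118384 + 0.057 = 0.175384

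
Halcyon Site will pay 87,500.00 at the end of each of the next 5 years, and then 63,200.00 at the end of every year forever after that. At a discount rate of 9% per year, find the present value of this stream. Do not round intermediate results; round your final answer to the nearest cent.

796740.75

PV of 5-year annuity: 87,500.00 × [1 − (1+0.09)^−5] / 0.09 = 340344.48554
Perpetuity value at year 5: 63,200.00 / 0.09 = 702222.22222
PV of perpetuity: 702222.22222 / (1+0.09)^5 = 456396.26238
Total PV = 340344.48554 + 456396.26238 = 796740.74792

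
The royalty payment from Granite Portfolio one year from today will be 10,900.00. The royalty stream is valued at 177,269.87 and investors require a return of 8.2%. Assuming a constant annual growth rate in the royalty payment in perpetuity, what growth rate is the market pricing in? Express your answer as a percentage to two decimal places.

2.05%

P = D₁/(r−g) ⇒ g = r − D₁/P = 0.082 − 10,900.00/177,269.87 = 0.020512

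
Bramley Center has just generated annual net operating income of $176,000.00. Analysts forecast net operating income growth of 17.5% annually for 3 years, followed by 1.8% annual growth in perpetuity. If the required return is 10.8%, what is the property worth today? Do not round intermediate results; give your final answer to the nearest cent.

D_1 = 206800.00000
D_2 = 242990.00000
D_3 = 285513.25000
Terminal value at year 3: TV = D_3×(1+g_2)/(r−g_2) = 290652.48850/0.09 = 3229472.09444
P_0 = D_1/(1+r)^1 + D_2/(1+r)^2 + D_3/(1+r)^3 + TV/(1+r)^3
    = 186642.59928 + 197928.74923 + 209897.36494 + 2374172.41673 = 2968641.13018

$2968641.13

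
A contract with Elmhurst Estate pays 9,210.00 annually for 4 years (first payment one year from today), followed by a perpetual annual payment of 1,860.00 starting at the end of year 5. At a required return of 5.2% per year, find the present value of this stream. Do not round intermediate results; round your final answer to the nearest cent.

PV of 4-year annuity: 9,210.00 × [1 − (1+0.052)^−4] / 0.052 = 32507.04910
Perpetuity value at year 4: 1,860.00 / 0.052 = 35769.23077
PV of perpetuity: 35769.23077 / (1+0.052)^4 = 29204.28926
Total PV = 32507.04910 + 29204.28926 = 61711.33836

61711.34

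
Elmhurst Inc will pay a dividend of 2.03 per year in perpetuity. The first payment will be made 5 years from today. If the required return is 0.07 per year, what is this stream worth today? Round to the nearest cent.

22.12

Value at end of year 4: C / r = 2.03 / 0.07 = 29.0000
Discount to today: PV = 29.0000 / (1 + 0.07)^4 = 29.0000 / 1.310796 = 22.12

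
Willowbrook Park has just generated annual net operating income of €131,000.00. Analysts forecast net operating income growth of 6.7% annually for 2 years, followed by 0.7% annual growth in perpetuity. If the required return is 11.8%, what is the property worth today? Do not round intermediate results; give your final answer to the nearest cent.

€1326832.87

D_1 = 139777.00000
D_2 = 149142.05900
Terminal value at year 2: TV = D_2×(1+g_2)/(r−g_2) = 150186.05341/0.111 = 1353027.50823
P_0 = D_1/(1+r)^1 + D_2/(1+r)^2 + TV/(1+r)^2
    = 125024.15027 + 119320.90191 + 1082487.82184 = 1326832.87402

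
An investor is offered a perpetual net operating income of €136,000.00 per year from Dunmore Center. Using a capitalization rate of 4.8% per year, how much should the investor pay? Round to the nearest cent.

Level perpetuity: PV = C / r = €136,000.00 / 0.048 = €2,833,333.33

€2833333.33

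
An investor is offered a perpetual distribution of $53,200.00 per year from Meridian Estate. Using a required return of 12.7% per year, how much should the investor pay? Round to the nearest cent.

Level perpetuity: PV = C / r = $53,200.00 / 0.127 = $418,897.64

$418897.64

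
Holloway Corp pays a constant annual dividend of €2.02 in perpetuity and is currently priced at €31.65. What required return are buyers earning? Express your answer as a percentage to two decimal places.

6.38%

P = C/r ⇒ r = C/P = €2.02/€31.65 = 0.063823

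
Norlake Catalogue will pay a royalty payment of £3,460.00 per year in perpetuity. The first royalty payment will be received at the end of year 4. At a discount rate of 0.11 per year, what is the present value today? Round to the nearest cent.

£22999.29

Value at end of year 3: C / r = £3,460.00 / 0.11 = £31,454.5455
Discount to today: PV = £31,454.5455 / (1 + 0.11)^3 = £31,454.5455 / 1.367631 = £22,999.29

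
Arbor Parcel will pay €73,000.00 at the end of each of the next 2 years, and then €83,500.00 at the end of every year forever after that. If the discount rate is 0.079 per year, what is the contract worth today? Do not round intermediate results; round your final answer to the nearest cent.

€1038212.04

PV of 2-year annuity: €73,000.00 × [1 − (1+0.079)^−2] / 0.079 = 130357.03089
Perpetuity value at year 2: €83,500.00 / 0.079 = 1056962.02532
PV of perpetuity: 1056962.02532 / (1+0.079)^2 = 907855.01053
Total PV = 130357.03089 + 907855.01053 = 1038212.04142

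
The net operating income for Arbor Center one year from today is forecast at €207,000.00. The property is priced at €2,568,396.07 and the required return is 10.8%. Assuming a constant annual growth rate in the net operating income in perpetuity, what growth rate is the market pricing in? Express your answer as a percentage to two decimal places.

2.74%

P = D₁/(r−g) ⇒ g = r − D₁/P = 0.108 − €207,000.00/€2,568,396.07 = 0.027405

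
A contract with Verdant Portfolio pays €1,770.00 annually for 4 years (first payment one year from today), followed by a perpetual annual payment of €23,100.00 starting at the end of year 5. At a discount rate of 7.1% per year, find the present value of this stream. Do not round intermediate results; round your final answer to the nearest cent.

€253265.70

PV of 4-year annuity: €1,770.00 × [1 − (1+0.071)^−4] / 0.071 = 5981.85415
Perpetuity value at year 4: €23,100.00 / 0.071 = 325352.11268
PV of perpetuity: 325352.11268 / (1+0.071)^4 = 247283.84666
Total PV = 5981.85415 + 247283.84666 = 253265.70081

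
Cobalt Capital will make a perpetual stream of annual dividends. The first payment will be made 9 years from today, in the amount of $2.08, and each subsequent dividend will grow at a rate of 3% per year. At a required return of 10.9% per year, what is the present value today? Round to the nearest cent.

$11.51

Value at end of year 8: C₁ / (r − g) = $2.08 / (0.109 − 0.03) = $26.3291
Discount to today: PV = $26.3291 / (1 + 0.109)^8 = $26.3291 / 2.287981 = $11.51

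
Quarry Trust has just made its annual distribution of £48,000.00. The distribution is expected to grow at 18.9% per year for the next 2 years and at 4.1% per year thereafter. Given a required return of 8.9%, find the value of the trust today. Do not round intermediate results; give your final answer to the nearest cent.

D_1 = 57072.00000
D_2 = 67858.60800
Terminal value at year 2: TV = D_2×(1+g_2)/(r−g_2) = 70640.81093/0.048 = 1471683.56100
P_0 = D_1/(1+r)^1 + D_2/(1+r)^2 + TV/(1+r)^2
    = 52407.71350 + 57220.17571 + 1240962.56074 = 1350590.44995

£1350590.45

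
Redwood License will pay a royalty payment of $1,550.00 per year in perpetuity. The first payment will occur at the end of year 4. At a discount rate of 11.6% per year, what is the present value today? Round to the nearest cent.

Value at end of year 3: C / r = $1,550.00 / 0.116 = $13,362.0690
Discount to today: PV = $13,362.0690 / (1 + 0.116)^3 = $13,362.0690 / 1.389929 = $9,613.49

$9613.49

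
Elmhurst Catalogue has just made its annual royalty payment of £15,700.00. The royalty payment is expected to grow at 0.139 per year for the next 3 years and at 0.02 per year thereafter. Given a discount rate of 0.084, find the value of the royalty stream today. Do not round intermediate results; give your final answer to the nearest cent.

D_1 = 17882.30000
D_2 = 20367.93970
D_3 = 23199.08332
Terminal value at year 3: TV = D_3×(1+g_2)/(r−g_2) = 23663.06498/0.064 = 369735.39039
P_0 = D_1/(1+r)^1 + D_2/(1+r)^2 + D_3/(1+r)^3 + TV/(1+r)^3
    = 16496.58672 + 17333.59065 + 18213.06250 + 290270.68367 = 342313.92355

£342313.92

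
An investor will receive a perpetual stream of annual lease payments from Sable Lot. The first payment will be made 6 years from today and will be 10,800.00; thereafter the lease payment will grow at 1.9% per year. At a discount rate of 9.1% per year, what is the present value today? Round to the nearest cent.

97043.74

Value at end of year 5: C₁ / (r − g) = 10,800.00 / (0.091 − 0.019) = 150,000.0000
Discount to today: PV = 150,000.0000 / (1 + 0.091)^5 = 150,000.0000 / 1.545695 = 97,043.74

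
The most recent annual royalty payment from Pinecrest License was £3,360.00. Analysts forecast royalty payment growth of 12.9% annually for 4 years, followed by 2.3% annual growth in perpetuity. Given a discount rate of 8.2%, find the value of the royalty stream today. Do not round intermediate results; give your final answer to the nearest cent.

D_1 = 3793.44000
D_2 = 4282.79376
D_3 = 4835.27416
D_4 = 5459.02452
Terminal value at year 4: TV = D_4×(1+g_2)/(r−g_2) = 5584.58209/0.059 = 94653.93364
P_0 = D_1/(1+r)^1 + D_2/(1+r)^2 + D_3/(1+r)^3 + D_4/(1+r)^4 + TV/(1+r)^4
    = 3505.95194 + 3658.24375 + 3817.15083 + 3982.96052 + 69060.48501 = 84024.79206

£84024.79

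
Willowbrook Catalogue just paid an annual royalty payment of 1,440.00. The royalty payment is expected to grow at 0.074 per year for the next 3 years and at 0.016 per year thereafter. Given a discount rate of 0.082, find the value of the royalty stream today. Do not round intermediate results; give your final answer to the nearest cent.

25935.64

D_1 = 1546.56000
D_2 = 1661.00544
D_3 = 1783.91984
Terminal value at year 3: TV = D_3×(1+g_2)/(r−g_2) = 1812.46256/0.066 = 27461.55394
P_0 = D_1/(1+r)^1 + D_2/(1+r)^2 + D_3/(1+r)^3 + TV/(1+r)^3
    = 1429.35305 + 1418.78482 + 1408.29473 + 21679.20371 = 25935.63631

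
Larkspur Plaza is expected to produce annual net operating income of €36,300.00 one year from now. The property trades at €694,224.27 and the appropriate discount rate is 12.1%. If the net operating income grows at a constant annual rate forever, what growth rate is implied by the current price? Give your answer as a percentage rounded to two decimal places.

6.87%

P = D₁/(r−g) ⇒ g = r − D₁/P = 0.121 − €36,300.00/€694,224.27 = 0.068711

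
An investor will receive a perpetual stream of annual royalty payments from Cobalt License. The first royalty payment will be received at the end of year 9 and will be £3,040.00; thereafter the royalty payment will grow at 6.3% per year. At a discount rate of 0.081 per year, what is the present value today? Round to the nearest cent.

£90572.33

Value at end of year 8: C₁ / (r − g) = £3,040.00 / (0.081 − 0.063) = £168,888.8889
Discount to today: PV = £168,888.8889 / (1 + 0.081)^8 = £168,888.8889 / 1.864685 = £90,572.33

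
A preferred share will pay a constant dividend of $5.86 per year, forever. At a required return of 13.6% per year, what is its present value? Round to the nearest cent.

Level perpetuity: PV = C / r = $5.86 / 0.136 = $43.09

$43.09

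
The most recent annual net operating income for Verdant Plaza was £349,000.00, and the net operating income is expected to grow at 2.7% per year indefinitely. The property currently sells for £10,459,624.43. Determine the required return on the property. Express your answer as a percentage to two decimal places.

D₁ = £349,000.00 × 1.027 = £358,423.0000
P = D₁/(r − g) ⇒ r = D₁/P + g = £358,423.0000/£10,459,624.43 + 0.027 = 0.034267 + 0.027 = 0.061267

6.13%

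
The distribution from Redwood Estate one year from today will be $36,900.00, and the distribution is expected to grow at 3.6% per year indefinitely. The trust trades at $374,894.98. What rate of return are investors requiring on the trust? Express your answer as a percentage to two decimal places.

P = D₁/(r − g) ⇒ r = D₁/P + g = $36,900.0000/$374,894.98 + 0.036 = 0.098428 + 0.036 = 0.134428

13.44%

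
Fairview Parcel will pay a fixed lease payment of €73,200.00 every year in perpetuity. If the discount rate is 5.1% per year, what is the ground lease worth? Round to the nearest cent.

Level perpetuity: PV = C / r = €73,200.00 / 0.051 = €1,435,294.12

€1435294.12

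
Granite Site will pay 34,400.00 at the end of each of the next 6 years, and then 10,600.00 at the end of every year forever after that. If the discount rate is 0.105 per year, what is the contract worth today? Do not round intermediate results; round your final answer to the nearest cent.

PV of 6-year annuity: 34,400.00 × [1 − (1+0.105)^−6] / 0.105 = 147650.97094
Perpetuity value at year 6: 10,600.00 / 0.105 = 100952.38095
PV of perpetuity: 100952.38095 / (1+0.105)^6 = 55455.27944
Total PV = 147650.97094 + 55455.27944 = 203106.25038

203106.25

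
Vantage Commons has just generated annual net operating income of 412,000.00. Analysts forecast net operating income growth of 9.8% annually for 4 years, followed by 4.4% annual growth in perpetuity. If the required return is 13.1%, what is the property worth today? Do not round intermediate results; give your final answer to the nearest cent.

D_1 = 452376.00000
D_2 = 496708.84800
D_3 = 545386.31510
D_4 = 598834.17398
Terminal value at year 4: TV = D_4×(1+g_2)/(r−g_2) = 625182.87764/0.087 = 7186010.08781
P_0 = D_1/(1+r)^1 + D_2/(1+r)^2 + D_3/(1+r)^3 + D_4/(1+r)^4 + TV/(1+r)^4
    = 399978.77984 + 388308.31146 + 376978.36073 + 365978.99212 + 4391747.90539 = 5922992.34954

5922992.35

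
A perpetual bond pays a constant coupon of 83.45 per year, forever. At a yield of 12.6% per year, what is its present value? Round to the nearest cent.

662.30

Level perpetuity: PV = C / r = 83.45 / 0.126 = 662.30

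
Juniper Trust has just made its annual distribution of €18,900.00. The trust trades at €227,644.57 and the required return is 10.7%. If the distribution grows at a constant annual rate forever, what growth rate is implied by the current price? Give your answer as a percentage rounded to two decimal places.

P = D₀(1+g)/(r−g) ⇒ P(r−g) = D₀(1+g) ⇒ g(P+D₀) = P·r − D₀
g = (P·r − D₀)/(P + D₀) = (€227,644.57×0.107 − €18,900.00) / (€227,644.57 + €18,900.00) = 0.022138

2.21%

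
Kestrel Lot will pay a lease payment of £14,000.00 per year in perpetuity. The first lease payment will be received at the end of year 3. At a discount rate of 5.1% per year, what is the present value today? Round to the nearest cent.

£248514.90

Value at end of year 2: C / r = £14,000.00 / 0.051 = £274,509.8039
Discount to today: PV = £274,509.8039 / (1 + 0.051)^2 = £274,509.8039 / 1.104601 = £248,514.90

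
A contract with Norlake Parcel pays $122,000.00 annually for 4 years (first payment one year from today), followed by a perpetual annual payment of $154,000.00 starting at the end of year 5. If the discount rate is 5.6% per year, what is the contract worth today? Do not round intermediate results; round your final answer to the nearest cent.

$2638093.40

PV of 4-year annuity: $122,000.00 × [1 − (1+0.056)^−4] / 0.056 = 426643.92422
Perpetuity value at year 4: $154,000.00 / 0.056 = 2750000.00000
PV of perpetuity: 2750000.00000 / (1+0.056)^4 = 2211449.47270
Total PV = 426643.92422 + 2211449.47270 = 2638093.39693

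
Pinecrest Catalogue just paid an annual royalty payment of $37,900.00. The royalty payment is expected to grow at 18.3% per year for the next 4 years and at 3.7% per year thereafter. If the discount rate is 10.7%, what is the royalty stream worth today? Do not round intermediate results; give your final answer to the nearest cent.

$911733.65

D_1 = 44835.70000
D_2 = 53040.63310
D_3 = 62747.06896
D_4 = 74229.78258
Terminal value at year 4: TV = D_4×(1+g_2)/(r−g_2) = 76976.28453/0.07 = 1099661.20760
P_0 = D_1/(1+r)^1 + D_2/(1+r)^2 + D_3/(1+r)^3 + D_4/(1+r)^4 + TV/(1+r)^4
    = 40501.98735 + 43282.61160 + 46254.13687 + 49429.66931 + 732265.24388 = 911733.64901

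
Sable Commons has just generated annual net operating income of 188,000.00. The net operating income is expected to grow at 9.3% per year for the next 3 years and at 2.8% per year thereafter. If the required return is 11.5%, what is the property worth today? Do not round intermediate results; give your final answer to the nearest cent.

D_1 = 205484.00000
D_2 = 224594.01200
D_3 = 245481.25512
Terminal value at year 3: TV = D_3×(1+g_2)/(r−g_2) = 252354.73026/0.087 = 2900629.08344
P_0 = D_1/(1+r)^1 + D_2/(1+r)^2 + D_3/(1+r)^3 + TV/(1+r)^3
    = 184290.58296 + 180654.35621 + 177089.87564 + 2092510.25469 = 2634545.06950

2634545.07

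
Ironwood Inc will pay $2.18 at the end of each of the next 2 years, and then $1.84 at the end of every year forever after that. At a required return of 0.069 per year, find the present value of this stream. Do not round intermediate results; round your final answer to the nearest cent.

PV of 2-year annuity: $2.18 × [1 − (1+0.069)^−2] / 0.069 = 3.94695
Perpetuity value at year 2: $1.84 / 0.069 = 26.66667
PV of perpetuity: 26.66667 / (1+0.069)^2 = 23.33530
Total PV = 3.94695 + 23.33530 = 27.28225

$27.28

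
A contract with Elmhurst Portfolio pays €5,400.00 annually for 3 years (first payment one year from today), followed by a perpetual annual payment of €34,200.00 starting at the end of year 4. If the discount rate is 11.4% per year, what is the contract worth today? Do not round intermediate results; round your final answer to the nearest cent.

PV of 3-year annuity: €5,400.00 × [1 − (1+0.114)^−3] / 0.114 = 13104.79387
Perpetuity value at year 3: €34,200.00 / 0.114 = 300000.00000
PV of perpetuity: 300000.00000 / (1+0.114)^3 = 217002.97218
Total PV = 13104.79387 + 217002.97218 = 230107.76605

€230107.77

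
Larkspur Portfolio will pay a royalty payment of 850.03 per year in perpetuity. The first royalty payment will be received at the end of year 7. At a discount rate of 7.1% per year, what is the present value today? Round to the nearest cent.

7933.03

Value at end of year 6: C / r = 850.03 / 0.071 = 11,972.2535
Discount to today: PV = 11,972.2535 / (1 + 0.071)^6 = 11,972.2535 / 1.509165 = 7,933.03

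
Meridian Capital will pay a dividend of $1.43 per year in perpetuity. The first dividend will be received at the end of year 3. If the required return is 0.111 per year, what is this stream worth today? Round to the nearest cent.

Value at end of year 2: C / r = $1.43 / 0.111 = $12.8829
Discount to today: PV = $12.8829 / (1 + 0.111)^2 = $12.8829 / 1.234321 = $10.44

$10.44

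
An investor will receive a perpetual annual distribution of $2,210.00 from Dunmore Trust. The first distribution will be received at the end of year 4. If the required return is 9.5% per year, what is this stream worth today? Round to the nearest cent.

Value at end of year 3: C / r = $2,210.00 / 0.095 = $23,263.1579
Discount to today: PV = $23,263.1579 / (1 + 0.095)^3 = $23,263.1579 / 1.312932 = $17,718.47

$17718.47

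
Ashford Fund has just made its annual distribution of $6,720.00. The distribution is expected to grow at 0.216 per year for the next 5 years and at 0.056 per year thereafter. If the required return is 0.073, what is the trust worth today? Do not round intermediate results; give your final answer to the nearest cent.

$829957.94

D_1 = 8171.52000
D_2 = 9936.56832
D_3 = 12082.86708
D_4 = 14692.76637
D_5 = 17866.40390
Terminal value at year 5: TV = D_5×(1+g_2)/(r−g_2) = 18866.92252/0.017 = 1109818.97172
P_0 = D_1/(1+r)^1 + D_2/(1+r)^2 + D_3/(1+r)^3 + D_4/(1+r)^4 + D_5/(1+r)^5 + TV/(1+r)^5
    = 7615.58248 + 8630.52031 + 9780.72013 + 11084.20846 + 12561.41425 + 780285.49678 = 829957.94240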